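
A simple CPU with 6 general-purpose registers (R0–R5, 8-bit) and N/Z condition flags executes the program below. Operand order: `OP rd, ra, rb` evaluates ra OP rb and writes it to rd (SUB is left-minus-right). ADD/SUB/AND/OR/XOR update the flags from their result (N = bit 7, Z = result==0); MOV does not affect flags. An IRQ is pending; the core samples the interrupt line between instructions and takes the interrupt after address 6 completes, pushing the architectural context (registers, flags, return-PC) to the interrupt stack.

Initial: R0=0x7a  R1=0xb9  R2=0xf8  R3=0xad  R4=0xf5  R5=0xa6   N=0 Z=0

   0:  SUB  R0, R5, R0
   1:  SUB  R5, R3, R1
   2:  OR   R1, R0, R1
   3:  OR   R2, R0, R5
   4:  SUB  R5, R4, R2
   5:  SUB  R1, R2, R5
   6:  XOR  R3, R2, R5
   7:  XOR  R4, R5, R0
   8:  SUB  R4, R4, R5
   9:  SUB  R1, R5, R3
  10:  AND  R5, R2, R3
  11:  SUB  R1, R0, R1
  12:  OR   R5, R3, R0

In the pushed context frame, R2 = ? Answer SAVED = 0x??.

SAVED = 0xfc

after  0: R0=0x2c R1=0xb9 R2=0xf8 R3=0xad R4=0xf5 R5=0xa6  N=0 Z=0
after  1: R0=0x2c R1=0xb9 R2=0xf8 R3=0xad R4=0xf5 R5=0xf4  N=1 Z=0
after  2: R0=0x2c R1=0xbd R2=0xf8 R3=0xad R4=0xf5 R5=0xf4  N=1 Z=0
after  3: R0=0x2c R1=0xbd R2=0xfc R3=0xad R4=0xf5 R5=0xf4  N=1 Z=0
after  4: R0=0x2c R1=0xbd R2=0xfc R3=0xad R4=0xf5 R5=0xf9  N=1 Z=0
after  5: R0=0x2c R1=0x03 R2=0xfc R3=0xad R4=0xf5 R5=0xf9  N=0 Z=0
after  6: R0=0x2c R1=0x03 R2=0xfc R3=0x05 R4=0xf5 R5=0xf9  N=0 Z=0
-- IRQ taken; context saved, return-PC = 7 --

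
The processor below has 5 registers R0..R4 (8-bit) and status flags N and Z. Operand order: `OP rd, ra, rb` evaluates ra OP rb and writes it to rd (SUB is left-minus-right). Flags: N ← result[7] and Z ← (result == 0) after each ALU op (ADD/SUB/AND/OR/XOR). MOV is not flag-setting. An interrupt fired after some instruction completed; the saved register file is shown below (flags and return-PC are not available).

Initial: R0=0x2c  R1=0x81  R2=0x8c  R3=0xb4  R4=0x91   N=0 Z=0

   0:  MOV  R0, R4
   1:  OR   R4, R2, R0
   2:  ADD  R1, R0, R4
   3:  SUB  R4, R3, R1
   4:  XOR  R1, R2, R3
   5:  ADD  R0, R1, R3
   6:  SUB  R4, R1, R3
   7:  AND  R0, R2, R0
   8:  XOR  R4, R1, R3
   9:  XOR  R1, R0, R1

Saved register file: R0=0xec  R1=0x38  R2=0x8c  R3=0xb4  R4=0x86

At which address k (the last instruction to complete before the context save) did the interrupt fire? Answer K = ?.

K = 5

after  0: R0=0x91 R1=0x81 R2=0x8c R3=0xb4 R4=0x91  N=0 Z=0
after  1: R0=0x91 R1=0x81 R2=0x8c R3=0xb4 R4=0x9d  N=1 Z=0
after  2: R0=0x91 R1=0x2e R2=0x8c R3=0xb4 R4=0x9d  N=0 Z=0
after  3: R0=0x91 R1=0x2e R2=0x8c R3=0xb4 R4=0x86  N=1 Z=0
after  4: R0=0x91 R1=0x38 R2=0x8c R3=0xb4 R4=0x86  N=0 Z=0
after  5: R0=0xec R1=0x38 R2=0x8c R3=0xb4 R4=0x86  N=1 Z=0
-- IRQ taken; context saved, return-PC = 6 --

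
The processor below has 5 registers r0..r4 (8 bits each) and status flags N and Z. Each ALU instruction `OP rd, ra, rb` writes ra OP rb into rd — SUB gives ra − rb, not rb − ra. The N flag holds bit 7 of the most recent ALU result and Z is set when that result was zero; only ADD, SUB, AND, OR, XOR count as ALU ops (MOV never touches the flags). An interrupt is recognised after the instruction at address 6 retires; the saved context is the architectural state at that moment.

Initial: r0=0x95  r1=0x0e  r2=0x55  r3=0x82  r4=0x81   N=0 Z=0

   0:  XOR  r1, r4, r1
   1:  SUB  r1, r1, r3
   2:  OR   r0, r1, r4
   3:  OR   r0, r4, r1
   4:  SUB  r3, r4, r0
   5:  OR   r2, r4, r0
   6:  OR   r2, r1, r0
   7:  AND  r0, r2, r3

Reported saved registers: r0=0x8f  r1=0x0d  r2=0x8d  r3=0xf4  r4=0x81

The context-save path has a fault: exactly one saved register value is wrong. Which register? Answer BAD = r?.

after  0: r0=0x95 r1=0x8f r2=0x55 r3=0x82 r4=0x81  N=1 Z=0
after  1: r0=0x95 r1=0x0d r2=0x55 r3=0x82 r4=0x81  N=0 Z=0
after  2: r0=0x8d r1=0x0d r2=0x55 r3=0x82 r4=0x81  N=1 Z=0
after  3: r0=0x8d r1=0x0d r2=0x55 r3=0x82 r4=0x81  N=1 Z=0
after  4: r0=0x8d r1=0x0d r2=0x55 r3=0xf4 r4=0x81  N=1 Z=0
after  5: r0=0x8d r1=0x0d r2=0x8d r3=0xf4 r4=0x81  N=1 Z=0
after  6: r0=0x8d r1=0x0d r2=0x8d r3=0xf4 r4=0x81  N=1 Z=0
-- IRQ taken; context saved, return-PC = 7 --
mismatch: r0: reported 0x8f vs actual 0x8d

BAD = r0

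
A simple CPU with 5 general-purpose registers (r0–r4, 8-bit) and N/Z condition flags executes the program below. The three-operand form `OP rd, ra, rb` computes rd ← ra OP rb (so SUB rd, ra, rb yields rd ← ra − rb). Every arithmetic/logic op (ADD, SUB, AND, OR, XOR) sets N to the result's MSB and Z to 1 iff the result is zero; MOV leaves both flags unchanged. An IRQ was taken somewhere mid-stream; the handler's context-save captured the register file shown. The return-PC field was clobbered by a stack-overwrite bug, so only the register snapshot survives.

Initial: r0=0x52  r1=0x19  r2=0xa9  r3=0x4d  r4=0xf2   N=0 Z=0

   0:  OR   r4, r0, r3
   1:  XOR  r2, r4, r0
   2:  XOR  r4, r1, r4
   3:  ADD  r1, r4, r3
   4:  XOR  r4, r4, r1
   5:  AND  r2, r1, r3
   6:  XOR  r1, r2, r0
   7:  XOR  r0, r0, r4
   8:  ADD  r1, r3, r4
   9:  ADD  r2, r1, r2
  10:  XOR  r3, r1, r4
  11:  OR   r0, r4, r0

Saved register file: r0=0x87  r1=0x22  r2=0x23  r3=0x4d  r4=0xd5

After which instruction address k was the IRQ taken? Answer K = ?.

after  0: r0=0x52 r1=0x19 r2=0xa9 r3=0x4d r4=0x5f  N=0 Z=0
after  1: r0=0x52 r1=0x19 r2=0x0d r3=0x4d r4=0x5f  N=0 Z=0
after  2: r0=0x52 r1=0x19 r2=0x0d r3=0x4d r4=0x46  N=0 Z=0
after  3: r0=0x52 r1=0x93 r2=0x0d r3=0x4d r4=0x46  N=1 Z=0
after  4: r0=0x52 r1=0x93 r2=0x0d r3=0x4d r4=0xd5  N=1 Z=0
after  5: r0=0x52 r1=0x93 r2=0x01 r3=0x4d r4=0xd5  N=0 Z=0
after  6: r0=0x52 r1=0x53 r2=0x01 r3=0x4d r4=0xd5  N=0 Z=0
after  7: r0=0x87 r1=0x53 r2=0x01 r3=0x4d r4=0xd5  N=1 Z=0
after  8: r0=0x87 r1=0x22 r2=0x01 r3=0x4d r4=0xd5  N=0 Z=0
after  9: r0=0x87 r1=0x22 r2=0x23 r3=0x4d r4=0xd5  N=0 Z=0
-- IRQ taken; context saved, return-PC = 10 --

K = 9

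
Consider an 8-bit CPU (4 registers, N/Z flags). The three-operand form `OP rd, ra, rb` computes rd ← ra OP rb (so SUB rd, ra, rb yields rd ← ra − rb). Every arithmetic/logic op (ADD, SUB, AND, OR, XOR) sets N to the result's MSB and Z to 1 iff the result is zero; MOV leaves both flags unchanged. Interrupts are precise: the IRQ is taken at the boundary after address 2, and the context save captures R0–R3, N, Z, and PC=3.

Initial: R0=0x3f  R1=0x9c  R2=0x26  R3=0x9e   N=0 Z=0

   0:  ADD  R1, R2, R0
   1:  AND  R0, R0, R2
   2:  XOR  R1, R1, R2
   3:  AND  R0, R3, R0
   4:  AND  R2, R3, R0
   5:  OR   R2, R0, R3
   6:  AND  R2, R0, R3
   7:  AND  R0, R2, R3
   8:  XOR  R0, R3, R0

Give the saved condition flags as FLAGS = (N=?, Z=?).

after  0: R0=0x3f R1=0x65 R2=0x26 R3=0x9e  N=0 Z=0
after  1: R0=0x26 R1=0x65 R2=0x26 R3=0x9e  N=0 Z=0
after  2: R0=0x26 R1=0x43 R2=0x26 R3=0x9e  N=0 Z=0
-- IRQ taken; context saved, return-PC = 3 --

FLAGS = (N=0, Z=0)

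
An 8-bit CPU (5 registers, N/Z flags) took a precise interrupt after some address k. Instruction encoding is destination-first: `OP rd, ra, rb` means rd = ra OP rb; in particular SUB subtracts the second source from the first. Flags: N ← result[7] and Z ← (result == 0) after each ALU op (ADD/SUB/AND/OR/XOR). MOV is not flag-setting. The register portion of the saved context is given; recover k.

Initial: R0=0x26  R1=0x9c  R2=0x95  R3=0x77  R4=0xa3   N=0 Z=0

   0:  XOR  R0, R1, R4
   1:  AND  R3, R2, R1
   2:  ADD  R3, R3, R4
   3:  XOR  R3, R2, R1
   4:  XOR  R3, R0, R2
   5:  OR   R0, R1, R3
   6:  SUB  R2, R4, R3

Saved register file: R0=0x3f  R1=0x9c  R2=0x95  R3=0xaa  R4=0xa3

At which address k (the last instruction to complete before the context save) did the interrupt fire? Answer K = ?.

K = 4

after  0: R0=0x3f R1=0x9c R2=0x95 R3=0x77 R4=0xa3  N=0 Z=0
after  1: R0=0x3f R1=0x9c R2=0x95 R3=0x94 R4=0xa3  N=1 Z=0
after  2: R0=0x3f R1=0x9c R2=0x95 R3=0x37 R4=0xa3  N=0 Z=0
after  3: R0=0x3f R1=0x9c R2=0x95 R3=0x09 R4=0xa3  N=0 Z=0
after  4: R0=0x3f R1=0x9c R2=0x95 R3=0xaa R4=0xa3  N=1 Z=0
-- IRQ taken; context saved, return-PC = 5 --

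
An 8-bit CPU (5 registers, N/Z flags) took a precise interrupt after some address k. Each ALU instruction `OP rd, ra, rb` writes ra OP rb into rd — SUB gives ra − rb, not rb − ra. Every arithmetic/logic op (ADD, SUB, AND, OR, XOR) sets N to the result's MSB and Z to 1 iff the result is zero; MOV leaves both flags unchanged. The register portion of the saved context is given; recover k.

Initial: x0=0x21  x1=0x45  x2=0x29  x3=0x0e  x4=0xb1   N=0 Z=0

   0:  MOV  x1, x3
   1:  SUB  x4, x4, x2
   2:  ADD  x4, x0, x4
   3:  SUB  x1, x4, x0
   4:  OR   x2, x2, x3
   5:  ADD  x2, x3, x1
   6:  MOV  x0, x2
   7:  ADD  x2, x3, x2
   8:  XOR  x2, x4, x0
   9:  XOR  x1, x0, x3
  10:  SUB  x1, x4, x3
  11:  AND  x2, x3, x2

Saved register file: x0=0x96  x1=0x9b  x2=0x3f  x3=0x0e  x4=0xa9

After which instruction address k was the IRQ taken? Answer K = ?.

after  0: x0=0x21 x1=0x0e x2=0x29 x3=0x0e x4=0xb1  N=0 Z=0
after  1: x0=0x21 x1=0x0e x2=0x29 x3=0x0e x4=0x88  N=1 Z=0
after  2: x0=0x21 x1=0x0e x2=0x29 x3=0x0e x4=0xa9  N=1 Z=0
after  3: x0=0x21 x1=0x88 x2=0x29 x3=0x0e x4=0xa9  N=1 Z=0
after  4: x0=0x21 x1=0x88 x2=0x2f x3=0x0e x4=0xa9  N=0 Z=0
after  5: x0=0x21 x1=0x88 x2=0x96 x3=0x0e x4=0xa9  N=1 Z=0
after  6: x0=0x96 x1=0x88 x2=0x96 x3=0x0e x4=0xa9  N=1 Z=0
after  7: x0=0x96 x1=0x88 x2=0xa4 x3=0x0e x4=0xa9  N=1 Z=0
after  8: x0=0x96 x1=0x88 x2=0x3f x3=0x0e x4=0xa9  N=0 Z=0
after  9: x0=0x96 x1=0x98 x2=0x3f x3=0x0e x4=0xa9  N=1 Z=0
after 10: x0=0x96 x1=0x9b x2=0x3f x3=0x0e x4=0xa9  N=1 Z=0
-- IRQ taken; context saved, return-PC = 11 --

K = 10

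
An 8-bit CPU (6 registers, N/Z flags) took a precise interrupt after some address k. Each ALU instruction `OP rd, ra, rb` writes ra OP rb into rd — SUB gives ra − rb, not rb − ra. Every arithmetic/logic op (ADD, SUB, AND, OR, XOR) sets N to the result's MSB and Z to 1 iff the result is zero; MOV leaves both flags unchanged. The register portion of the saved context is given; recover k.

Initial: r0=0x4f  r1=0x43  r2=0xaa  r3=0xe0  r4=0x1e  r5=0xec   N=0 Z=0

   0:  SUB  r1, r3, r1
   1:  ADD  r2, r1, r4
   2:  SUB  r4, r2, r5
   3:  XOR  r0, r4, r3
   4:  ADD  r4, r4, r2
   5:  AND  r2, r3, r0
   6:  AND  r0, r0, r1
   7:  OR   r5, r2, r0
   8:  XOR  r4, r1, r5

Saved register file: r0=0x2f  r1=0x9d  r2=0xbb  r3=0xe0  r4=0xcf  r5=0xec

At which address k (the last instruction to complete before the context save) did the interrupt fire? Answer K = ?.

K = 3

after  0: r0=0x4f r1=0x9d r2=0xaa r3=0xe0 r4=0x1e r5=0xec  N=1 Z=0
after  1: r0=0x4f r1=0x9d r2=0xbb r3=0xe0 r4=0x1e r5=0xec  N=1 Z=0
after  2: r0=0x4f r1=0x9d r2=0xbb r3=0xe0 r4=0xcf r5=0xec  N=1 Z=0
after  3: r0=0x2f r1=0x9d r2=0xbb r3=0xe0 r4=0xcf r5=0xec  N=0 Z=0
-- IRQ taken; context saved, return-PC = 4 --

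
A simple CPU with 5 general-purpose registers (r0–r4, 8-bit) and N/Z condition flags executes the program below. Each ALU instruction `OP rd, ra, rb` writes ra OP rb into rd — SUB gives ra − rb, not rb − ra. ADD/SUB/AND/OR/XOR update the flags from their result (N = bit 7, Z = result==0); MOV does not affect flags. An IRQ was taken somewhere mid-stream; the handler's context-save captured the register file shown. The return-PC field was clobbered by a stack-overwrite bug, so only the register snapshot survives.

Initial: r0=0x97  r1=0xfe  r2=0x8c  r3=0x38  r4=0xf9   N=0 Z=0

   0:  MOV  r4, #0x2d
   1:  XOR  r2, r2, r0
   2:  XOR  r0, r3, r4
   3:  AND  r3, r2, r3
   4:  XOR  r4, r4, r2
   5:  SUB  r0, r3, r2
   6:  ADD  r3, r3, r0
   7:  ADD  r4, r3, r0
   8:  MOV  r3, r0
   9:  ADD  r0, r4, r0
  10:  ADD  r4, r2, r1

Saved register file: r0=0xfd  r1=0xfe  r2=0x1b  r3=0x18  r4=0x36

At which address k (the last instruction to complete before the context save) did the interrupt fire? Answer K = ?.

K = 5

after  0: r0=0x97 r1=0xfe r2=0x8c r3=0x38 r4=0x2d  N=0 Z=0
after  1: r0=0x97 r1=0xfe r2=0x1b r3=0x38 r4=0x2d  N=0 Z=0
after  2: r0=0x15 r1=0xfe r2=0x1b r3=0x38 r4=0x2d  N=0 Z=0
after  3: r0=0x15 r1=0xfe r2=0x1b r3=0x18 r4=0x2d  N=0 Z=0
after  4: r0=0x15 r1=0xfe r2=0x1b r3=0x18 r4=0x36  N=0 Z=0
after  5: r0=0xfd r1=0xfe r2=0x1b r3=0x18 r4=0x36  N=1 Z=0
-- IRQ taken; context saved, return-PC = 6 --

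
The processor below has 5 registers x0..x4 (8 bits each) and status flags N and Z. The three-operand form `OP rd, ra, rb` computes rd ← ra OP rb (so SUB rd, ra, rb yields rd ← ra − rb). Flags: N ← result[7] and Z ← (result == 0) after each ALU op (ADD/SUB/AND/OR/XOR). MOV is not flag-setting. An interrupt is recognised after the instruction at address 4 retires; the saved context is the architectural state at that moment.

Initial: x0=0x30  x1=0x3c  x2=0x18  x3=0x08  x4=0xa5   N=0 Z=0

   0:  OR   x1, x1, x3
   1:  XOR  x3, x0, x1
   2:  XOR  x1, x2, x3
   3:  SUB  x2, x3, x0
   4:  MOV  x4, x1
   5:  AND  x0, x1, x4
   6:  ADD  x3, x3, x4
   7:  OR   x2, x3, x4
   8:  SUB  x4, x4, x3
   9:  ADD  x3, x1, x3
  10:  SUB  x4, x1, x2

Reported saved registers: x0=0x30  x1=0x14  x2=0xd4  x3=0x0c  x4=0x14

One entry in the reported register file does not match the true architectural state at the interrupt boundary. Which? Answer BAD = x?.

BAD = x2

after  0: x0=0x30 x1=0x3c x2=0x18 x3=0x08 x4=0xa5  N=0 Z=0
after  1: x0=0x30 x1=0x3c x2=0x18 x3=0x0c x4=0xa5  N=0 Z=0
after  2: x0=0x30 x1=0x14 x2=0x18 x3=0x0c x4=0xa5  N=0 Z=0
after  3: x0=0x30 x1=0x14 x2=0xdc x3=0x0c x4=0xa5  N=1 Z=0
after  4: x0=0x30 x1=0x14 x2=0xdc x3=0x0c x4=0x14  N=1 Z=0
-- IRQ taken; context saved, return-PC = 5 --
mismatch: x2: reported 0xd4 vs actual 0xdc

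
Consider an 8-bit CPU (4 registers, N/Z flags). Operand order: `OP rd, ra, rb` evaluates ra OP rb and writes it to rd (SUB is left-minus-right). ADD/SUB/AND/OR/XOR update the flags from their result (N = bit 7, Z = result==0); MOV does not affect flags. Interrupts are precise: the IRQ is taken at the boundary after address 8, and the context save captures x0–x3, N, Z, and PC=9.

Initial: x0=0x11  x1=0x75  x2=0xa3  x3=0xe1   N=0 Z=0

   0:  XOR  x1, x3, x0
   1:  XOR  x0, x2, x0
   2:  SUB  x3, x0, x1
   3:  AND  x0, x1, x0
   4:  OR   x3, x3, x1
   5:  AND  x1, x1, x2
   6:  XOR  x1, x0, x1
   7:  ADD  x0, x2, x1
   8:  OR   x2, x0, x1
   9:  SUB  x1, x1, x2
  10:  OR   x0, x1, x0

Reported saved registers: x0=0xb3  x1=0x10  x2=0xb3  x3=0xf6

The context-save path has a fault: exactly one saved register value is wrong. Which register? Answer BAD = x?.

BAD = x3

after  0: x0=0x11 x1=0xf0 x2=0xa3 x3=0xe1  N=1 Z=0
after  1: x0=0xb2 x1=0xf0 x2=0xa3 x3=0xe1  N=1 Z=0
after  2: x0=0xb2 x1=0xf0 x2=0xa3 x3=0xc2  N=1 Z=0
after  3: x0=0xb0 x1=0xf0 x2=0xa3 x3=0xc2  N=1 Z=0
after  4: x0=0xb0 x1=0xf0 x2=0xa3 x3=0xf2  N=1 Z=0
after  5: x0=0xb0 x1=0xa0 x2=0xa3 x3=0xf2  N=1 Z=0
after  6: x0=0xb0 x1=0x10 x2=0xa3 x3=0xf2  N=0 Z=0
after  7: x0=0xb3 x1=0x10 x2=0xa3 x3=0xf2  N=1 Z=0
after  8: x0=0xb3 x1=0x10 x2=0xb3 x3=0xf2  N=1 Z=0
-- IRQ taken; context saved, return-PC = 9 --
mismatch: x3: reported 0xf6 vs actual 0xf2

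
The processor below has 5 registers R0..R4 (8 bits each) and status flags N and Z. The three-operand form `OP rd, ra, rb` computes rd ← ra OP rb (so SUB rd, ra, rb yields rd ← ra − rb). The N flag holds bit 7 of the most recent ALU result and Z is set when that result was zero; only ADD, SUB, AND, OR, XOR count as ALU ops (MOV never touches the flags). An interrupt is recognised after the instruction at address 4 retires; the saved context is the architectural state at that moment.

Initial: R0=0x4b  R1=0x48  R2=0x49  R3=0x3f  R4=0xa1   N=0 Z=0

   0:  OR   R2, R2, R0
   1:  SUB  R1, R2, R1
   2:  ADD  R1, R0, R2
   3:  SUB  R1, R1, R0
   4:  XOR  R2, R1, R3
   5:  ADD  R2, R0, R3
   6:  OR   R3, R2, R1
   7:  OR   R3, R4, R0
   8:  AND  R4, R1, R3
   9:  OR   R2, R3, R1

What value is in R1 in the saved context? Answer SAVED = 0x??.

after  0: R0=0x4b R1=0x48 R2=0x4b R3=0x3f R4=0xa1  N=0 Z=0
after  1: R0=0x4b R1=0x03 R2=0x4b R3=0x3f R4=0xa1  N=0 Z=0
after  2: R0=0x4b R1=0x96 R2=0x4b R3=0x3f R4=0xa1  N=1 Z=0
after  3: R0=0x4b R1=0x4b R2=0x4b R3=0x3f R4=0xa1  N=0 Z=0
after  4: R0=0x4b R1=0x4b R2=0x74 R3=0x3f R4=0xa1  N=0 Z=0
-- IRQ taken; context saved, return-PC = 5 --

SAVED = 0x4b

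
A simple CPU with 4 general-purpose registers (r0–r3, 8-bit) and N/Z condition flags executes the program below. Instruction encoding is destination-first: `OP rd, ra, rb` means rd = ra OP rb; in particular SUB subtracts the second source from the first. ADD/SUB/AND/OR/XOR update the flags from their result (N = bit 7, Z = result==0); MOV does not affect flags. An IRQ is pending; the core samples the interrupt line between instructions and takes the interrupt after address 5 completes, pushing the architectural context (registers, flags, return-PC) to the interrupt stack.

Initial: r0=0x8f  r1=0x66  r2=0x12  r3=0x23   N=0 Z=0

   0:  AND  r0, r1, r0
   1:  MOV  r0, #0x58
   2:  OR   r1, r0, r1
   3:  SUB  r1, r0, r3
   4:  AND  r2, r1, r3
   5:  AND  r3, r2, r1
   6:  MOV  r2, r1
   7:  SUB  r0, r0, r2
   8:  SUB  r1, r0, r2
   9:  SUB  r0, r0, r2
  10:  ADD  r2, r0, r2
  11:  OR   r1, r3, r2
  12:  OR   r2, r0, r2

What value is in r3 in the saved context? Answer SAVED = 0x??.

after  0: r0=0x06 r1=0x66 r2=0x12 r3=0x23  N=0 Z=0
after  1: r0=0x58 r1=0x66 r2=0x12 r3=0x23  N=0 Z=0
after  2: r0=0x58 r1=0x7e r2=0x12 r3=0x23  N=0 Z=0
after  3: r0=0x58 r1=0x35 r2=0x12 r3=0x23  N=0 Z=0
after  4: r0=0x58 r1=0x35 r2=0x21 r3=0x23  N=0 Z=0
after  5: r0=0x58 r1=0x35 r2=0x21 r3=0x21  N=0 Z=0
-- IRQ taken; context saved, return-PC = 6 --

SAVED = 0x21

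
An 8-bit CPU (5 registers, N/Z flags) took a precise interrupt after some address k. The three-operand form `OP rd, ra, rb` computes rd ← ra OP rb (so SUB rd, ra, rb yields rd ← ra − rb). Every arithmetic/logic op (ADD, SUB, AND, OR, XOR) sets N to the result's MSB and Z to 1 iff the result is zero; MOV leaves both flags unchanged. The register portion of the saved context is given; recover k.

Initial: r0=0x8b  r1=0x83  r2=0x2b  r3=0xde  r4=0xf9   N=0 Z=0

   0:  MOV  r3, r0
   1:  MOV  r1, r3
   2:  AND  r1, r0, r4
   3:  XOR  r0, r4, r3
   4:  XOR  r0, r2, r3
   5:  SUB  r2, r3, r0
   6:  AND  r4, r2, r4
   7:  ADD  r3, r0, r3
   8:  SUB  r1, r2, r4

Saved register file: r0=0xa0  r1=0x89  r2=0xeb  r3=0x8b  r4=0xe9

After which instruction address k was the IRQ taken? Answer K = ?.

K = 6

after  0: r0=0x8b r1=0x83 r2=0x2b r3=0x8b r4=0xf9  N=0 Z=0
after  1: r0=0x8b r1=0x8b r2=0x2b r3=0x8b r4=0xf9  N=0 Z=0
after  2: r0=0x8b r1=0x89 r2=0x2b r3=0x8b r4=0xf9  N=1 Z=0
after  3: r0=0x72 r1=0x89 r2=0x2b r3=0x8b r4=0xf9  N=0 Z=0
after  4: r0=0xa0 r1=0x89 r2=0x2b r3=0x8b r4=0xf9  N=1 Z=0
after  5: r0=0xa0 r1=0x89 r2=0xeb r3=0x8b r4=0xf9  N=1 Z=0
after  6: r0=0xa0 r1=0x89 r2=0xeb r3=0x8b r4=0xe9  N=1 Z=0
-- IRQ taken; context saved, return-PC = 7 --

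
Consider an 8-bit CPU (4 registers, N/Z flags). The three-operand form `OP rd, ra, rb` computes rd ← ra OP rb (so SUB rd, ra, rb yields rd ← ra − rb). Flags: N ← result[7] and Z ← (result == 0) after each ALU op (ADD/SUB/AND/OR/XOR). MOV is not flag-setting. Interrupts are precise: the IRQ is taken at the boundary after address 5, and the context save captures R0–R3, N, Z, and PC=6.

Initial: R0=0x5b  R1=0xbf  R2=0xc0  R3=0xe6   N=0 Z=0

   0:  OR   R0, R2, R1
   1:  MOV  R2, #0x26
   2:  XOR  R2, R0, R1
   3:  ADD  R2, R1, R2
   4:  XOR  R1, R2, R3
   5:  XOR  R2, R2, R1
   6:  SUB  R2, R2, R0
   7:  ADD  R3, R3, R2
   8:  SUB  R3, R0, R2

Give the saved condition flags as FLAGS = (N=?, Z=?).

after  0: R0=0xff R1=0xbf R2=0xc0 R3=0xe6  N=1 Z=0
after  1: R0=0xff R1=0xbf R2=0x26 R3=0xe6  N=1 Z=0
after  2: R0=0xff R1=0xbf R2=0x40 R3=0xe6  N=0 Z=0
after  3: R0=0xff R1=0xbf R2=0xff R3=0xe6  N=1 Z=0
after  4: R0=0xff R1=0x19 R2=0xff R3=0xe6  N=0 Z=0
after  5: R0=0xff R1=0x19 R2=0xe6 R3=0xe6  N=1 Z=0
-- IRQ taken; context saved, return-PC = 6 --

FLAGS = (N=1, Z=0)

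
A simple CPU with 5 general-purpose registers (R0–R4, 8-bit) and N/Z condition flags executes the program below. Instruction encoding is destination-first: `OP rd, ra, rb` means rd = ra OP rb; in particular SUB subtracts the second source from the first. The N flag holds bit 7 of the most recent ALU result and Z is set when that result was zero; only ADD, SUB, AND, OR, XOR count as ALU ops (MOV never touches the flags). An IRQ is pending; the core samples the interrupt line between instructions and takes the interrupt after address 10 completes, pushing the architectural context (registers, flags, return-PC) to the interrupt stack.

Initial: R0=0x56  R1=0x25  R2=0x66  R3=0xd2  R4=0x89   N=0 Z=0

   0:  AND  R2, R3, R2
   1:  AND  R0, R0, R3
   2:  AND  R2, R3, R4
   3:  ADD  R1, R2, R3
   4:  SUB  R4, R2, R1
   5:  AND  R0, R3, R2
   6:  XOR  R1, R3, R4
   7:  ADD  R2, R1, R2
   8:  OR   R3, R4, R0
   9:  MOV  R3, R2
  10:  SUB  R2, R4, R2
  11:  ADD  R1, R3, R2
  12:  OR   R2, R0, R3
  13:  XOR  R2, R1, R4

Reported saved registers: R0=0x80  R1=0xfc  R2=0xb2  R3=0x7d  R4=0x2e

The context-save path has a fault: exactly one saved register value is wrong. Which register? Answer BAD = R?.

BAD = R3

after  0: R0=0x56 R1=0x25 R2=0x42 R3=0xd2 R4=0x89  N=0 Z=0
after  1: R0=0x52 R1=0x25 R2=0x42 R3=0xd2 R4=0x89  N=0 Z=0
after  2: R0=0x52 R1=0x25 R2=0x80 R3=0xd2 R4=0x89  N=1 Z=0
after  3: R0=0x52 R1=0x52 R2=0x80 R3=0xd2 R4=0x89  N=0 Z=0
after  4: R0=0x52 R1=0x52 R2=0x80 R3=0xd2 R4=0x2e  N=0 Z=0
after  5: R0=0x80 R1=0x52 R2=0x80 R3=0xd2 R4=0x2e  N=1 Z=0
after  6: R0=0x80 R1=0xfc R2=0x80 R3=0xd2 R4=0x2e  N=1 Z=0
after  7: R0=0x80 R1=0xfc R2=0x7c R3=0xd2 R4=0x2e  N=0 Z=0
after  8: R0=0x80 R1=0xfc R2=0x7c R3=0xae R4=0x2e  N=1 Z=0
after  9: R0=0x80 R1=0xfc R2=0x7c R3=0x7c R4=0x2e  N=1 Z=0
after 10: R0=0x80 R1=0xfc R2=0xb2 R3=0x7c R4=0x2e  N=1 Z=0
-- IRQ taken; context saved, return-PC = 11 --
mismatch: R3: reported 0x7d vs actual 0x7c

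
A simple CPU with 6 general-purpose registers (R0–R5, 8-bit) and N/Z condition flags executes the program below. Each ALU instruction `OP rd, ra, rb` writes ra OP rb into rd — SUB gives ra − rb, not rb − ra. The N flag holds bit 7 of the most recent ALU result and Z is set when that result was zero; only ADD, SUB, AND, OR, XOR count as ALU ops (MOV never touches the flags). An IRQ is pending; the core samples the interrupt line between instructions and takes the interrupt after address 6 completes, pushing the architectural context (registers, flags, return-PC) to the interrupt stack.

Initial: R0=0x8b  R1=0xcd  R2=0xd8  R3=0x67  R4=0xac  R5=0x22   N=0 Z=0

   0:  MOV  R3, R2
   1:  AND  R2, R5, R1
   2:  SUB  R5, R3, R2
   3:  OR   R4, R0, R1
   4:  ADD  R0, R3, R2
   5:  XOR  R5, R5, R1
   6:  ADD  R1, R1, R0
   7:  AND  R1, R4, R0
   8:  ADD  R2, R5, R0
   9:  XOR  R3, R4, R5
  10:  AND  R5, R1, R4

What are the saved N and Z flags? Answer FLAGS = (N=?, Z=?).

FLAGS = (N=1, Z=0)

after  0: R0=0x8b R1=0xcd R2=0xd8 R3=0xd8 R4=0xac R5=0x22  N=0 Z=0
after  1: R0=0x8b R1=0xcd R2=0x00 R3=0xd8 R4=0xac R5=0x22  N=0 Z=1
after  2: R0=0x8b R1=0xcd R2=0x00 R3=0xd8 R4=0xac R5=0xd8  N=1 Z=0
after  3: R0=0x8b R1=0xcd R2=0x00 R3=0xd8 R4=0xcf R5=0xd8  N=1 Z=0
after  4: R0=0xd8 R1=0xcd R2=0x00 R3=0xd8 R4=0xcf R5=0xd8  N=1 Z=0
after  5: R0=0xd8 R1=0xcd R2=0x00 R3=0xd8 R4=0xcf R5=0x15  N=0 Z=0
after  6: R0=0xd8 R1=0xa5 R2=0x00 R3=0xd8 R4=0xcf R5=0x15  N=1 Z=0
-- IRQ taken; context saved, return-PC = 7 --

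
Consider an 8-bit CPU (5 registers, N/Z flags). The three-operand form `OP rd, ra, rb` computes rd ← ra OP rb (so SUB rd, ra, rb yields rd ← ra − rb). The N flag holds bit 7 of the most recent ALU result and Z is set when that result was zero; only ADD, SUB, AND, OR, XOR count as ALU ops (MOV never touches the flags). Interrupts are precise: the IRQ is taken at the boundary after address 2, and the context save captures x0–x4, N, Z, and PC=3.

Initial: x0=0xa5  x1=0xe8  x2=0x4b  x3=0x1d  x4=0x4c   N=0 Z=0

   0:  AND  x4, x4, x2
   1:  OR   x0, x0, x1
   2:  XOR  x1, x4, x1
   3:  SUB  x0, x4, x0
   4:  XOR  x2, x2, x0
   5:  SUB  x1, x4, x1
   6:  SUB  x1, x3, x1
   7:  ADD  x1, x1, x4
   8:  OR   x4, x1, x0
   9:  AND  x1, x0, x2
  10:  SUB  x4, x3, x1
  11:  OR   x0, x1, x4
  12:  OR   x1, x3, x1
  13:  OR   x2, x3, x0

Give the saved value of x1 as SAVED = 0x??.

SAVED = 0xa0

after  0: x0=0xa5 x1=0xe8 x2=0x4b x3=0x1d x4=0x48  N=0 Z=0
after  1: x0=0xed x1=0xe8 x2=0x4b x3=0x1d x4=0x48  N=1 Z=0
after  2: x0=0xed x1=0xa0 x2=0x4b x3=0x1d x4=0x48  N=1 Z=0
-- IRQ taken; context saved, return-PC = 3 --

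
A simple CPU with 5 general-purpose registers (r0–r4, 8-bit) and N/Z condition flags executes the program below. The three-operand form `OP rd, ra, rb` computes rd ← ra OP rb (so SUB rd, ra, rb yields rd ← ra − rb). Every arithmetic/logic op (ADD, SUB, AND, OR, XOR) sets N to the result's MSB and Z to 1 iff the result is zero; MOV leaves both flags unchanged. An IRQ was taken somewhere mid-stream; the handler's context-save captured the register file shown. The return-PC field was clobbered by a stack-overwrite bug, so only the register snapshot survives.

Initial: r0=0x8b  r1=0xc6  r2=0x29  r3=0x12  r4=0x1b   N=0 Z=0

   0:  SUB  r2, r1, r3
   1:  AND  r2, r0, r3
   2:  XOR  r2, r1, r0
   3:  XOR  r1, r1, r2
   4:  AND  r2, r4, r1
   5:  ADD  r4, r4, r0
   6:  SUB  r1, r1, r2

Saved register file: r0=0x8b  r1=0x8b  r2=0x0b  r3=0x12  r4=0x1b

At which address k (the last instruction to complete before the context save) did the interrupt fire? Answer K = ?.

after  0: r0=0x8b r1=0xc6 r2=0xb4 r3=0x12 r4=0x1b  N=1 Z=0
after  1: r0=0x8b r1=0xc6 r2=0x02 r3=0x12 r4=0x1b  N=0 Z=0
after  2: r0=0x8b r1=0xc6 r2=0x4d r3=0x12 r4=0x1b  N=0 Z=0
after  3: r0=0x8b r1=0x8b r2=0x4d r3=0x12 r4=0x1b  N=1 Z=0
after  4: r0=0x8b r1=0x8b r2=0x0b r3=0x12 r4=0x1b  N=0 Z=0
-- IRQ taken; context saved, return-PC = 5 --

K = 4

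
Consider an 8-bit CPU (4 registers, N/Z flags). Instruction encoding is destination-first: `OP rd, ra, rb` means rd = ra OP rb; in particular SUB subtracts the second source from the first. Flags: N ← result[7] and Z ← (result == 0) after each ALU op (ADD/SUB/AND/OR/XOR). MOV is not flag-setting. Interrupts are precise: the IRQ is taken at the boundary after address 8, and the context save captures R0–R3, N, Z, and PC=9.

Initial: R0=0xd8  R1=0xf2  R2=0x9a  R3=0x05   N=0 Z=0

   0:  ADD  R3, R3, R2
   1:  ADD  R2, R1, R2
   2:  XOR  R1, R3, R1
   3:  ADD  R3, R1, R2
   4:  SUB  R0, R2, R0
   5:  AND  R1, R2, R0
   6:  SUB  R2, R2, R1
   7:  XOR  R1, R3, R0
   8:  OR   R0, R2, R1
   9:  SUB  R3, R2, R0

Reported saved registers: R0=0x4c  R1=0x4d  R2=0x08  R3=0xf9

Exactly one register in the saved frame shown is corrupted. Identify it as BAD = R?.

BAD = R0

after  0: R0=0xd8 R1=0xf2 R2=0x9a R3=0x9f  N=1 Z=0
after  1: R0=0xd8 R1=0xf2 R2=0x8c R3=0x9f  N=1 Z=0
after  2: R0=0xd8 R1=0x6d R2=0x8c R3=0x9f  N=0 Z=0
after  3: R0=0xd8 R1=0x6d R2=0x8c R3=0xf9  N=1 Z=0
after  4: R0=0xb4 R1=0x6d R2=0x8c R3=0xf9  N=1 Z=0
after  5: R0=0xb4 R1=0x84 R2=0x8c R3=0xf9  N=1 Z=0
after  6: R0=0xb4 R1=0x84 R2=0x08 R3=0xf9  N=0 Z=0
after  7: R0=0xb4 R1=0x4d R2=0x08 R3=0xf9  N=0 Z=0
after  8: R0=0x4d R1=0x4d R2=0x08 R3=0xf9  N=0 Z=0
-- IRQ taken; context saved, return-PC = 9 --
mismatch: R0: reported 0x4c vs actual 0x4d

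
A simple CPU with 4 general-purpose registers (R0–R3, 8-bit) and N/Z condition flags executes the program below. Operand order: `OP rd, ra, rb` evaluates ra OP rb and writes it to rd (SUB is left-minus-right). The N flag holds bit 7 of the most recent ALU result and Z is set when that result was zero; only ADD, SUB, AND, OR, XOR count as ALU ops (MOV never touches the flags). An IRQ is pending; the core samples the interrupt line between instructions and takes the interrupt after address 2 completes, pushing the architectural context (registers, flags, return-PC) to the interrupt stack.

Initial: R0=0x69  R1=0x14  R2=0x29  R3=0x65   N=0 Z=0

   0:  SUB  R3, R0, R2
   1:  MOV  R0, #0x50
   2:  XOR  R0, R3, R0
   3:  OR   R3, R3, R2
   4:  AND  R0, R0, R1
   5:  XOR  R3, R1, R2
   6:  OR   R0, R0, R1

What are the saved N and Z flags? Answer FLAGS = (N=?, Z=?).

FLAGS = (N=0, Z=0)

after  0: R0=0x69 R1=0x14 R2=0x29 R3=0x40  N=0 Z=0
after  1: R0=0x50 R1=0x14 R2=0x29 R3=0x40  N=0 Z=0
after  2: R0=0x10 R1=0x14 R2=0x29 R3=0x40  N=0 Z=0
-- IRQ taken; context saved, return-PC = 3 --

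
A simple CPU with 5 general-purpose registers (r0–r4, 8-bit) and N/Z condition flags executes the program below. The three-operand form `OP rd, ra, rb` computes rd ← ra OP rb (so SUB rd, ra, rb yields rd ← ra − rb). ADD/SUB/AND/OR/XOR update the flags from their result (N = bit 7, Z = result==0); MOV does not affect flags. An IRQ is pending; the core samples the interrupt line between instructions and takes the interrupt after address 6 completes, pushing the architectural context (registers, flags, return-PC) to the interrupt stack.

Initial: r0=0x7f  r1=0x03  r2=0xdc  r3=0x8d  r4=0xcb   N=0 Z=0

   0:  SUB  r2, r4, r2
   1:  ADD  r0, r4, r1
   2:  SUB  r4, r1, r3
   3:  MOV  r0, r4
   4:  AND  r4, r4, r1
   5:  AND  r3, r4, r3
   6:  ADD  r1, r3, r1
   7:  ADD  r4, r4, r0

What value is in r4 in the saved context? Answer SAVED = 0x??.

SAVED = 0x02

after  0: r0=0x7f r1=0x03 r2=0xef r3=0x8d r4=0xcb  N=1 Z=0
after  1: r0=0xce r1=0x03 r2=0xef r3=0x8d r4=0xcb  N=1 Z=0
after  2: r0=0xce r1=0x03 r2=0xef r3=0x8d r4=0x76  N=0 Z=0
after  3: r0=0x76 r1=0x03 r2=0xef r3=0x8d r4=0x76  N=0 Z=0
after  4: r0=0x76 r1=0x03 r2=0xef r3=0x8d r4=0x02  N=0 Z=0
after  5: r0=0x76 r1=0x03 r2=0xef r3=0x00 r4=0x02  N=0 Z=1
after  6: r0=0x76 r1=0x03 r2=0xef r3=0x00 r4=0x02  N=0 Z=0
-- IRQ taken; context saved, return-PC = 7 --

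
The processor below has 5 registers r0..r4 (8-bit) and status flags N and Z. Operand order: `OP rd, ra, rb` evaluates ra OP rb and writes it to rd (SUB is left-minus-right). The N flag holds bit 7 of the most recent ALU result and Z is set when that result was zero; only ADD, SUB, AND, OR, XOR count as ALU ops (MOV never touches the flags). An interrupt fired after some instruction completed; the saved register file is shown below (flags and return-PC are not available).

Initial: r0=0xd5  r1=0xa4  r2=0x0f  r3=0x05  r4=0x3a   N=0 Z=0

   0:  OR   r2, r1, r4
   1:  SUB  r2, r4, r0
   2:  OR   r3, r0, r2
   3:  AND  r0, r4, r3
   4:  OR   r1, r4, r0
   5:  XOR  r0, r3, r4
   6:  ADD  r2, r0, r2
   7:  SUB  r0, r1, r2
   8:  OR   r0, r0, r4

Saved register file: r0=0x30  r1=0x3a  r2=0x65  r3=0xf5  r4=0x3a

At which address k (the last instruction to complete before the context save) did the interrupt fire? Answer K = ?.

K = 4

after  0: r0=0xd5 r1=0xa4 r2=0xbe r3=0x05 r4=0x3a  N=1 Z=0
after  1: r0=0xd5 r1=0xa4 r2=0x65 r3=0x05 r4=0x3a  N=0 Z=0
after  2: r0=0xd5 r1=0xa4 r2=0x65 r3=0xf5 r4=0x3a  N=1 Z=0
after  3: r0=0x30 r1=0xa4 r2=0x65 r3=0xf5 r4=0x3a  N=0 Z=0
after  4: r0=0x30 r1=0x3a r2=0x65 r3=0xf5 r4=0x3a  N=0 Z=0
-- IRQ taken; context saved, return-PC = 5 --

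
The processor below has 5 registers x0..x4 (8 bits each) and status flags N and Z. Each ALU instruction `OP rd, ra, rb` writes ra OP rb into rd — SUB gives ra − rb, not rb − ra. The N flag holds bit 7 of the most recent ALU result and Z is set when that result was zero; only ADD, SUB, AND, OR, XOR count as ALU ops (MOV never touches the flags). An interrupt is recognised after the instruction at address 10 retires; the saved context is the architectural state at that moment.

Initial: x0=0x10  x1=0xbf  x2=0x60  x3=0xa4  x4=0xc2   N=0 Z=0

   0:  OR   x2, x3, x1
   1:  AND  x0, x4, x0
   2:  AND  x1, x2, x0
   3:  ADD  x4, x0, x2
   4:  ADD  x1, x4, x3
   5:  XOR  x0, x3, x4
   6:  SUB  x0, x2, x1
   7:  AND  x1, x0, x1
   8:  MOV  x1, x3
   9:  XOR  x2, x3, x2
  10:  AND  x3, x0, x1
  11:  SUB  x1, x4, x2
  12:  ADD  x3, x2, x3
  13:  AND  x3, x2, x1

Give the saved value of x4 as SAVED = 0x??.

after  0: x0=0x10 x1=0xbf x2=0xbf x3=0xa4 x4=0xc2  N=1 Z=0
after  1: x0=0x00 x1=0xbf x2=0xbf x3=0xa4 x4=0xc2  N=0 Z=1
after  2: x0=0x00 x1=0x00 x2=0xbf x3=0xa4 x4=0xc2  N=0 Z=1
after  3: x0=0x00 x1=0x00 x2=0xbf x3=0xa4 x4=0xbf  N=1 Z=0
after  4: x0=0x00 x1=0x63 x2=0xbf x3=0xa4 x4=0xbf  N=0 Z=0
after  5: x0=0x1b x1=0x63 x2=0xbf x3=0xa4 x4=0xbf  N=0 Z=0
after  6: x0=0x5c x1=0x63 x2=0xbf x3=0xa4 x4=0xbf  N=0 Z=0
after  7: x0=0x5c x1=0x40 x2=0xbf x3=0xa4 x4=0xbf  N=0 Z=0
after  8: x0=0x5c x1=0xa4 x2=0xbf x3=0xa4 x4=0xbf  N=0 Z=0
after  9: x0=0x5c x1=0xa4 x2=0x1b x3=0xa4 x4=0xbf  N=0 Z=0
after 10: x0=0x5c x1=0xa4 x2=0x1b x3=0x04 x4=0xbf  N=0 Z=0
-- IRQ taken; context saved, return-PC = 11 --

SAVED = 0xbf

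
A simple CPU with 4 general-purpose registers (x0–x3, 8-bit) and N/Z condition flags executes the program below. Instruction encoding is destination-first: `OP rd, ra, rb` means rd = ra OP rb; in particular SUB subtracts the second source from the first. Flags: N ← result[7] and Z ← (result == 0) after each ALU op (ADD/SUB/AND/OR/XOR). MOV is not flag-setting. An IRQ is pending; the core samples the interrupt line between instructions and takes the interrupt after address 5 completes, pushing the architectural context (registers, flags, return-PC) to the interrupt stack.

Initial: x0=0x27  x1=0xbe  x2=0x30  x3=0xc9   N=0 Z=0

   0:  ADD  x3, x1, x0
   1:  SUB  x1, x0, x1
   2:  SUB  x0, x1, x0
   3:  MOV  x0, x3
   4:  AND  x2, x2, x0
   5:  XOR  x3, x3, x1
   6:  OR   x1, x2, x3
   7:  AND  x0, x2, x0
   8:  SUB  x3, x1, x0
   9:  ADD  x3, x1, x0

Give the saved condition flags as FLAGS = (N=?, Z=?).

after  0: x0=0x27 x1=0xbe x2=0x30 x3=0xe5  N=1 Z=0
after  1: x0=0x27 x1=0x69 x2=0x30 x3=0xe5  N=0 Z=0
after  2: x0=0x42 x1=0x69 x2=0x30 x3=0xe5  N=0 Z=0
after  3: x0=0xe5 x1=0x69 x2=0x30 x3=0xe5  N=0 Z=0
after  4: x0=0xe5 x1=0x69 x2=0x20 x3=0xe5  N=0 Z=0
after  5: x0=0xe5 x1=0x69 x2=0x20 x3=0x8c  N=1 Z=0
-- IRQ taken; context saved, return-PC = 6 --

FLAGS = (N=1, Z=0)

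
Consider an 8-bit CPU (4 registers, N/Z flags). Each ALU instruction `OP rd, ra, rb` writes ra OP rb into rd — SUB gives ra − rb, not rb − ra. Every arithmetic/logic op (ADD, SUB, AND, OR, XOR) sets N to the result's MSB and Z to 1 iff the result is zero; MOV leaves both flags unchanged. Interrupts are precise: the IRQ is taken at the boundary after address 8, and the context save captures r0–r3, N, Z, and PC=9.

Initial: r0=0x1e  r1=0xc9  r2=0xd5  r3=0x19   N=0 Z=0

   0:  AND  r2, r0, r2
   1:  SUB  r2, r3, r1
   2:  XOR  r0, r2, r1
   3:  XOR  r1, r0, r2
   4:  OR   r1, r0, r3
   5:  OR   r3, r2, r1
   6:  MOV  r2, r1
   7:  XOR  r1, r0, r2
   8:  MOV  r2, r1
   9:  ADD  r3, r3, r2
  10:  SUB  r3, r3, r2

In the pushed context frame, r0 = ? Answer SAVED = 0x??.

SAVED = 0x99

after  0: r0=0x1e r1=0xc9 r2=0x14 r3=0x19  N=0 Z=0
after  1: r0=0x1e r1=0xc9 r2=0x50 r3=0x19  N=0 Z=0
after  2: r0=0x99 r1=0xc9 r2=0x50 r3=0x19  N=1 Z=0
after  3: r0=0x99 r1=0xc9 r2=0x50 r3=0x19  N=1 Z=0
after  4: r0=0x99 r1=0x99 r2=0x50 r3=0x19  N=1 Z=0
after  5: r0=0x99 r1=0x99 r2=0x50 r3=0xd9  N=1 Z=0
after  6: r0=0x99 r1=0x99 r2=0x99 r3=0xd9  N=1 Z=0
after  7: r0=0x99 r1=0x00 r2=0x99 r3=0xd9  N=0 Z=1
after  8: r0=0x99 r1=0x00 r2=0x00 r3=0xd9  N=0 Z=1
-- IRQ taken; context saved, return-PC = 9 --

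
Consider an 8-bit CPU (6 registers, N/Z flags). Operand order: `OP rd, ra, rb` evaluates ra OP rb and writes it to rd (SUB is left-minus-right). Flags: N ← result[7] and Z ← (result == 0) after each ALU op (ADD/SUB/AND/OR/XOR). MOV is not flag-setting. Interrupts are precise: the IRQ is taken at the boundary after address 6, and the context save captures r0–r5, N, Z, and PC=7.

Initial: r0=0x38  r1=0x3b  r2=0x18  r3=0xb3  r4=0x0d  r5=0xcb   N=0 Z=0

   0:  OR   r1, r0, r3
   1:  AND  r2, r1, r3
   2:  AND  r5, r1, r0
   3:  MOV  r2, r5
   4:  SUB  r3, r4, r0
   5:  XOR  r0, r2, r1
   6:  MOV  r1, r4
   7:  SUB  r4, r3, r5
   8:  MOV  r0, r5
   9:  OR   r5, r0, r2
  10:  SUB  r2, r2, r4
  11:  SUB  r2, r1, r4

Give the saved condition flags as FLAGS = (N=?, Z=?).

FLAGS = (N=1, Z=0)

after  0: r0=0x38 r1=0xbb r2=0x18 r3=0xb3 r4=0x0d r5=0xcb  N=1 Z=0
after  1: r0=0x38 r1=0xbb r2=0xb3 r3=0xb3 r4=0x0d r5=0xcb  N=1 Z=0
after  2: r0=0x38 r1=0xbb r2=0xb3 r3=0xb3 r4=0x0d r5=0x38  N=0 Z=0
after  3: r0=0x38 r1=0xbb r2=0x38 r3=0xb3 r4=0x0d r5=0x38  N=0 Z=0
after  4: r0=0x38 r1=0xbb r2=0x38 r3=0xd5 r4=0x0d r5=0x38  N=1 Z=0
after  5: r0=0x83 r1=0xbb r2=0x38 r3=0xd5 r4=0x0d r5=0x38  N=1 Z=0
after  6: r0=0x83 r1=0x0d r2=0x38 r3=0xd5 r4=0x0d r5=0x38  N=1 Z=0
-- IRQ taken; context saved, return-PC = 7 --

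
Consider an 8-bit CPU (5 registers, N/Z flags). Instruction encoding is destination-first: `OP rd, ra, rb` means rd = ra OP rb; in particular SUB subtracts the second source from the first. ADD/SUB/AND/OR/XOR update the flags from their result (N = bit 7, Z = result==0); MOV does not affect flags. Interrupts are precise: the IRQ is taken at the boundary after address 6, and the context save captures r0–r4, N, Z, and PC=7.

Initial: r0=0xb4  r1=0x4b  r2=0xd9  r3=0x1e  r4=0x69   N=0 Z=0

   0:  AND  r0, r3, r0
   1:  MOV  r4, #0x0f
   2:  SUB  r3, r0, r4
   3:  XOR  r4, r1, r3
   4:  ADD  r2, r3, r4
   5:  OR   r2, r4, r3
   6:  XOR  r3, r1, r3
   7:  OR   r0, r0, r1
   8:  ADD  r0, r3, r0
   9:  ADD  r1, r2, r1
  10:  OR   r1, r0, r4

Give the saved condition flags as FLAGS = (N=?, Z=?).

after  0: r0=0x14 r1=0x4b r2=0xd9 r3=0x1e r4=0x69  N=0 Z=0
after  1: r0=0x14 r1=0x4b r2=0xd9 r3=0x1e r4=0x0f  N=0 Z=0
after  2: r0=0x14 r1=0x4b r2=0xd9 r3=0x05 r4=0x0f  N=0 Z=0
after  3: r0=0x14 r1=0x4b r2=0xd9 r3=0x05 r4=0x4e  N=0 Z=0
after  4: r0=0x14 r1=0x4b r2=0x53 r3=0x05 r4=0x4e  N=0 Z=0
after  5: r0=0x14 r1=0x4b r2=0x4f r3=0x05 r4=0x4e  N=0 Z=0
after  6: r0=0x14 r1=0x4b r2=0x4f r3=0x4e r4=0x4e  N=0 Z=0
-- IRQ taken; context saved, return-PC = 7 --

FLAGS = (N=0, Z=0)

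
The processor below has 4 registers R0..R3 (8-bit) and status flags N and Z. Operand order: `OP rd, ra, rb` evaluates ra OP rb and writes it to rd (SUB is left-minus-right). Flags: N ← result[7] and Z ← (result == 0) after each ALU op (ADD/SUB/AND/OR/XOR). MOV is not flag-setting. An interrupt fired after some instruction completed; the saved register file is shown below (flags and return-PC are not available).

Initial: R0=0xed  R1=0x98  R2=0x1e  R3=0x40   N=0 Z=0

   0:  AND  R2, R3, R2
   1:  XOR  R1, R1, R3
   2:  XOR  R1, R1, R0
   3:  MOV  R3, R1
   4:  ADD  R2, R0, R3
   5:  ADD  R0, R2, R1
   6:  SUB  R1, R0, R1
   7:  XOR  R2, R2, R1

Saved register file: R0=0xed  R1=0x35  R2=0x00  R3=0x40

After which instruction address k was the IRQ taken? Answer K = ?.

after  0: R0=0xed R1=0x98 R2=0x00 R3=0x40  N=0 Z=1
after  1: R0=0xed R1=0xd8 R2=0x00 R3=0x40  N=1 Z=0
after  2: R0=0xed R1=0x35 R2=0x00 R3=0x40  N=0 Z=0
-- IRQ taken; context saved, return-PC = 3 --

K = 2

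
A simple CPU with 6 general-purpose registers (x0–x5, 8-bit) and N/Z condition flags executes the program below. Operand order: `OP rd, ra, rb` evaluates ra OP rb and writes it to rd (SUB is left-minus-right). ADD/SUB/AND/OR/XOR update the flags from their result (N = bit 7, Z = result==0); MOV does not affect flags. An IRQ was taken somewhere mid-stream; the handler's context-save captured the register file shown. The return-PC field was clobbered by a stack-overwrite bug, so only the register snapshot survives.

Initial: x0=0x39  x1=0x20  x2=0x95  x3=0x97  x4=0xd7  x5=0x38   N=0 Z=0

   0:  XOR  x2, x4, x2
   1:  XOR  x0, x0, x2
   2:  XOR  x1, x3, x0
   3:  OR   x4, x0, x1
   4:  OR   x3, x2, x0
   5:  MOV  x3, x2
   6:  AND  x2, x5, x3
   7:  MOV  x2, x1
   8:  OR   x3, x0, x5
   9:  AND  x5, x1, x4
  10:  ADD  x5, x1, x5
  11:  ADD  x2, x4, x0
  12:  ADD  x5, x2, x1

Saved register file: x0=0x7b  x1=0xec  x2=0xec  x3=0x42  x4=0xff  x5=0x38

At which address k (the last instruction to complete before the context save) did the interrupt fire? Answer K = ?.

K = 7

after  0: x0=0x39 x1=0x20 x2=0x42 x3=0x97 x4=0xd7 x5=0x38  N=0 Z=0
after  1: x0=0x7b x1=0x20 x2=0x42 x3=0x97 x4=0xd7 x5=0x38  N=0 Z=0
after  2: x0=0x7b x1=0xec x2=0x42 x3=0x97 x4=0xd7 x5=0x38  N=1 Z=0
after  3: x0=0x7b x1=0xec x2=0x42 x3=0x97 x4=0xff x5=0x38  N=1 Z=0
after  4: x0=0x7b x1=0xec x2=0x42 x3=0x7b x4=0xff x5=0x38  N=0 Z=0
after  5: x0=0x7b x1=0xec x2=0x42 x3=0x42 x4=0xff x5=0x38  N=0 Z=0
after  6: x0=0x7b x1=0xec x2=0x00 x3=0x42 x4=0xff x5=0x38  N=0 Z=1
after  7: x0=0x7b x1=0xec x2=0xec x3=0x42 x4=0xff x5=0x38  N=0 Z=1
-- IRQ taken; context saved, return-PC = 8 --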